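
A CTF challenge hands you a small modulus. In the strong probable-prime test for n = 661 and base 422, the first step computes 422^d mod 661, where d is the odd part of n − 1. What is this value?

1

n − 1 = 660 = 2^2 · 165, so s = 2 and d = 165.
422^165 mod 661 = 1.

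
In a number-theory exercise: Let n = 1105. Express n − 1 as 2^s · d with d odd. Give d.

Halving: 1104 → 552 → 276 → 138 → 69; 69 is odd.
So 1104 = 2^4 · 69.

69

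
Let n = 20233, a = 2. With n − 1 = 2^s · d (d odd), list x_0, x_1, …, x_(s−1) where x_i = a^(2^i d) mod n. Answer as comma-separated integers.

n − 1 = 20232 = 2^3 · 2529, so s = 3 and d = 2529.
x_0 = 2^2529 mod 20233 = 19467.
x_1 = 19467^2 mod 20233 = 20232.
x_2 = 20232^2 mod 20233 = 1.

19467, 20232, 1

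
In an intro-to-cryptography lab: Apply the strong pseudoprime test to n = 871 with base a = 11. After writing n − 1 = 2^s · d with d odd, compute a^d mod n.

n − 1 = 870 = 2^1 · 435, so s = 1 and d = 435.
11^435 mod 871 = 187.

187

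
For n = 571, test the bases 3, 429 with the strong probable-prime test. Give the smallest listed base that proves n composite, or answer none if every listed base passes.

n − 1 = 570 = 2^1 · 285, so s = 1 and d = 285.
Base 3: x_0 = 3^285 mod 571 = 570. x_0 = 570 ≡ −1, so 3 is not a witness.
Base 429: x_0 = 429^285 mod 571 = 570. x_0 = 570 ≡ −1, so 429 is not a witness.
No listed base is a witness for 571.

none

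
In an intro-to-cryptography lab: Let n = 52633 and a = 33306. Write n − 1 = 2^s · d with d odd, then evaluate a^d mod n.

7518

n − 1 = 52632 = 2^3 · 6579, so s = 3 and d = 6579.
33306^6579 mod 52633 = 7518.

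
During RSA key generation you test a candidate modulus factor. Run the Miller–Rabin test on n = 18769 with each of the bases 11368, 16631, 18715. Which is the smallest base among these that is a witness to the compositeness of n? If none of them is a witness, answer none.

16631

n − 1 = 18768 = 2^4 · 1173, so s = 4 and d = 1173.
Base 11368: x_0 = 11368^1173 mod 18769 = 3141. x_0 is neither 1 nor 18768, so continue squaring. x_1 = 3141^2 mod 18769 = 12156. x_2 = 12156^2 mod 18769 = 18768. x_2 ≡ −1, so 11368 is not a witness.
Base 16631: x_0 = 16631^1173 mod 18769 = 2730. x_0 is neither 1 nor 18768, so continue squaring. x_1 = 2730^2 mod 18769 = 1607. x_2 = 1607^2 mod 18769 = 11096. x_3 = 11096^2 mod 18769 = 15345. Reached i = s−1 = 3 without hitting −1: 16631 is a Miller–Rabin witness and 18769 is composite.
Base 18715: x_0 = 18715^1173 mod 18769 = 8367. x_0 is neither 1 nor 18768, so continue squaring. x_1 = 8367^2 mod 18769 = 17088. x_2 = 17088^2 mod 18769 = 10411. x_3 = 10411^2 mod 18769 = 16715. Reached i = s−1 = 3 without hitting −1: 18715 is a Miller–Rabin witness and 18769 is composite.
The smallest witness among the given bases is 16631.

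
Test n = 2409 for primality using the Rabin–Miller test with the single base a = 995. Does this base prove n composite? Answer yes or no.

yes

n − 1 = 2408 = 2^3 · 301, so s = 3 and d = 301.
Repeated squaring mod 2409: 995^1 ≡ 995, 995^2 ≡ 2335, 995^4 ≡ 658, 995^8 ≡ 1753, 995^16 ≡ 1534, 995^32 ≡ 1972, 995^64 ≡ 658, 995^128 ≡ 1753, 995^256 ≡ 1534.
301 = 256 + 32 + 8 + 4 + 1, so 995^301 ≡ 1534·1972·1753·658·995 ≡ 995 (mod 2409).
x_0 = 995^301 mod 2409 = 995.
x_0 is neither 1 nor 2408, so continue squaring.
x_1 = 995^2 mod 2409 = 2335.
x_2 = 2335^2 mod 2409 = 658.
Reached i = s−1 = 2 without hitting −1: 995 is a Miller–Rabin witness and 2409 is composite.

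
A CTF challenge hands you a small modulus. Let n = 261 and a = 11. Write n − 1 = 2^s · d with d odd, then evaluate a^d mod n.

n − 1 = 260 = 2^2 · 65, so s = 2 and d = 65.
11^65 mod 261 = 176.

176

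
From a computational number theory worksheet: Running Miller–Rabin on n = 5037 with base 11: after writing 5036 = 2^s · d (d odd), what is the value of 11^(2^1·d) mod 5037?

n − 1 = 5036 = 2^2 · 1259, so s = 2 and d = 1259.
x_0 = 11^1259 mod 5037 = 4214.
x_1 = 4214^2 mod 5037 = 2371.

2371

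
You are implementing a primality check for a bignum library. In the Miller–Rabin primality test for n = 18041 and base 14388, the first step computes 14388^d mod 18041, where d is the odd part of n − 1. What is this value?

n − 1 = 18040 = 2^3 · 2255, so s = 3 and d = 2255.
14388^2255 mod 18041 = 1.

1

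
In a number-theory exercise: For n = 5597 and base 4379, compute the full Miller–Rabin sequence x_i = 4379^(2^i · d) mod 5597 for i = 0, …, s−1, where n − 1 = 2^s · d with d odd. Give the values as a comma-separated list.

n − 1 = 5596 = 2^2 · 1399, so s = 2 and d = 1399.
x_0 = 4379^1399 mod 5597 = 4147.
x_1 = 4147^2 mod 5597 = 3625.

4147, 3625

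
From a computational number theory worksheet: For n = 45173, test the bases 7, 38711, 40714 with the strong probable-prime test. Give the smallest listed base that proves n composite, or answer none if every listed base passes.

n − 1 = 45172 = 2^2 · 11293, so s = 2 and d = 11293.
Base 7: x_0 = 7^11293 mod 45173 = 13812. x_0 is neither 1 nor 45172, so continue squaring. x_1 = 13812^2 mod 45173 = 5765. Reached i = s−1 = 1 without hitting −1: 7 is a Miller–Rabin witness and 45173 is composite.
Base 38711: x_0 = 38711^11293 mod 45173 = 29403. x_0 is neither 1 nor 45172, so continue squaring. x_1 = 29403^2 mod 45173 = 15535. Reached i = s−1 = 1 without hitting −1: 38711 is a Miller–Rabin witness and 45173 is composite.
Base 40714: x_0 = 40714^11293 mod 45173 = 33217. x_0 is neither 1 nor 45172, so continue squaring. x_1 = 33217^2 mod 45173 = 18564. Reached i = s−1 = 1 without hitting −1: 40714 is a Miller–Rabin witness and 45173 is composite.
The smallest witness among the given bases is 7.

7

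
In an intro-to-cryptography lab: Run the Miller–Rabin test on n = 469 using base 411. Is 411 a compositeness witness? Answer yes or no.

n − 1 = 468 = 2^2 · 117, so s = 2 and d = 117.
x_0 = 411^117 mod 469 = 174.
x_0 is neither 1 nor 468, so continue squaring.
x_1 = 174^2 mod 469 = 260.
Reached i = s−1 = 1 without hitting −1: 411 is a Miller–Rabin witness and 469 is composite.

yes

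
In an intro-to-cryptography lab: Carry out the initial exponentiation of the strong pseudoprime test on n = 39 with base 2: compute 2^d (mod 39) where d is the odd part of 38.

11

n − 1 = 38 = 2^1 · 19, so s = 1 and d = 19.
By repeated squaring, 2^19 ≡ 11 (mod 39).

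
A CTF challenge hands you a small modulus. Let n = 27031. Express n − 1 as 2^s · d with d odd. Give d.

Halving: 27030 → 13515; 13515 is odd.
So 27030 = 2^1 · 13515.

13515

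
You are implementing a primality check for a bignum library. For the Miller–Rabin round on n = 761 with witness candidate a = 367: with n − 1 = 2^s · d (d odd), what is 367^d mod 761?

626

n − 1 = 760 = 2^3 · 95, so s = 3 and d = 95.
Repeated squaring mod 761: 367^1 ≡ 367, 367^2 ≡ 753, 367^4 ≡ 64, 367^8 ≡ 291, 367^16 ≡ 210, 367^32 ≡ 723, 367^64 ≡ 683.
95 = 64 + 16 + 8 + 4 + 2 + 1, so 367^95 ≡ 683·210·291·64·753·367 ≡ 626 (mod 761).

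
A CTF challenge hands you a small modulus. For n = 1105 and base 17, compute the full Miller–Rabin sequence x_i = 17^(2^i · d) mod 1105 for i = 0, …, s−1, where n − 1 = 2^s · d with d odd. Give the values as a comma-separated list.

272, 1054, 391, 391

n − 1 = 1104 = 2^4 · 69, so s = 4 and d = 69.
x_0 = 17^69 mod 1105 = 272.
x_1 = 272^2 mod 1105 = 1054.
x_2 = 1054^2 mod 1105 = 391.
x_3 = 391^2 mod 1105 = 391.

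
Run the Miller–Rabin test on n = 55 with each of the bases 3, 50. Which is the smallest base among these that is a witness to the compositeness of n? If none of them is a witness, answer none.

n − 1 = 54 = 2^1 · 27, so s = 1 and d = 27.
Base 3: x_0 = 3^27 mod 55 = 42. x_0 ∉ {1, 54} and s = 1, so 3 is a Miller–Rabin witness and 55 is composite.
Base 50: x_0 = 50^27 mod 55 = 30. x_0 ∉ {1, 54} and s = 1, so 50 is a Miller–Rabin witness and 55 is composite.
The smallest witness among the given bases is 3.

3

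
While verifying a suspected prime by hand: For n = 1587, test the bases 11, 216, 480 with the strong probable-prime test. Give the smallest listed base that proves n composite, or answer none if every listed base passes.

n − 1 = 1586 = 2^1 · 793, so s = 1 and d = 793.
Base 11: x_0 = 11^793 mod 1587 = 287. x_0 ∉ {1, 1586} and s = 1, so 11 is a Miller–Rabin witness and 1587 is composite.
Base 216: x_0 = 216^793 mod 1587 = 147. x_0 ∉ {1, 1586} and s = 1, so 216 is a Miller–Rabin witness and 1587 is composite.
Base 480: x_0 = 480^793 mod 1587 = 1170. x_0 ∉ {1, 1586} and s = 1, so 480 is a Miller–Rabin witness and 1587 is composite.
The smallest witness among the given bases is 11.

11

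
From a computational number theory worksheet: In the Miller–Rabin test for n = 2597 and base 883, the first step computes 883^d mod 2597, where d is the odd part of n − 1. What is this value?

n − 1 = 2596 = 2^2 · 649, so s = 2 and d = 649.
883^649 mod 2597 = 1275.

1275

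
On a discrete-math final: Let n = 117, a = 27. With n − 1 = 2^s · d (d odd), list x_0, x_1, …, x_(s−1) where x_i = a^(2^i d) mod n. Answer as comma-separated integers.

27, 27

n − 1 = 116 = 2^2 · 29, so s = 2 and d = 29.
x_0 = 27^29 mod 117 = 27.
x_1 = 27^2 mod 117 = 27.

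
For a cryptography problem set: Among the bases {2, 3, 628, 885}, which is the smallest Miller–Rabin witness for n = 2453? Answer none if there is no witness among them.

n − 1 = 2452 = 2^2 · 613, so s = 2 and d = 613.
Base 2: x_0 = 2^613 mod 2453 = 283. x_0 is neither 1 nor 2452, so continue squaring. x_1 = 283^2 mod 2453 = 1593. Reached i = s−1 = 1 without hitting −1: 2 is a Miller–Rabin witness and 2453 is composite.
Base 3: x_0 = 3^613 mod 2453 = 1380. x_0 is neither 1 nor 2452, so continue squaring. x_1 = 1380^2 mod 2453 = 872. Reached i = s−1 = 1 without hitting −1: 3 is a Miller–Rabin witness and 2453 is composite.
Base 628: x_0 = 628^613 mod 2453 = 826. x_0 is neither 1 nor 2452, so continue squaring. x_1 = 826^2 mod 2453 = 342. Reached i = s−1 = 1 without hitting −1: 628 is a Miller–Rabin witness and 2453 is composite.
Base 885: x_0 = 885^613 mod 2453 = 1720. x_0 is neither 1 nor 2452, so continue squaring. x_1 = 1720^2 mod 2453 = 82. Reached i = s−1 = 1 without hitting −1: 885 is a Miller–Rabin witness and 2453 is composite.
The smallest witness among the given bases is 2.

2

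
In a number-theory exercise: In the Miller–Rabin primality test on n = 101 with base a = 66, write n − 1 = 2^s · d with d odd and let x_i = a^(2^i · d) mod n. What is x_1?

n − 1 = 100 = 2^2 · 25, so s = 2 and d = 25.
By repeated squaring, 66^25 ≡ 91 (mod 101).
x_0 = 91.
x_1 = 91^2 mod 101 = 100.

100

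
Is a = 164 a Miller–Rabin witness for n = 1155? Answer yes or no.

yes

n − 1 = 1154 = 2^1 · 577, so s = 1 and d = 577.
x_0 = 164^577 mod 1155 = 164.
x_0 ∉ {1, 1154} and s = 1, so 164 is a Miller–Rabin witness and 1155 is composite.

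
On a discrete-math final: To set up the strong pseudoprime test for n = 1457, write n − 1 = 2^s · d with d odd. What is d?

Halving: 1456 → 728 → 364 → 182 → 91; 91 is odd.
So 1456 = 2^4 · 91.

91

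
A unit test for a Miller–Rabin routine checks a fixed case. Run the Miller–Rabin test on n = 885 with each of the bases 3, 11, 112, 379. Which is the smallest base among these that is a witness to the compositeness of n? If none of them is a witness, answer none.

n − 1 = 884 = 2^2 · 221, so s = 2 and d = 221.
Base 3: x_0 = 3^221 mod 885 = 588. x_0 is neither 1 nor 884, so continue squaring. x_1 = 588^2 mod 885 = 594. Reached i = s−1 = 1 without hitting −1: 3 is a Miller–Rabin witness and 885 is composite.
Base 11: x_0 = 11^221 mod 885 = 731. x_0 is neither 1 nor 884, so continue squaring. x_1 = 731^2 mod 885 = 706. Reached i = s−1 = 1 without hitting −1: 11 is a Miller–Rabin witness and 885 is composite.
Base 112: x_0 = 112^221 mod 885 = 517. x_0 is neither 1 nor 884, so continue squaring. x_1 = 517^2 mod 885 = 19. Reached i = s−1 = 1 without hitting −1: 112 is a Miller–Rabin witness and 885 is composite.
Base 379: x_0 = 379^221 mod 885 = 304. x_0 is neither 1 nor 884, so continue squaring. x_1 = 304^2 mod 885 = 376. Reached i = s−1 = 1 without hitting −1: 379 is a Miller–Rabin witness and 885 is composite.
The smallest witness among the given bases is 3.

3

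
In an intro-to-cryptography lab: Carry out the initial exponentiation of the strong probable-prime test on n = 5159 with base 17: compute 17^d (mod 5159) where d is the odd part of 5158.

n − 1 = 5158 = 2^1 · 2579, so s = 1 and d = 2579.
17^2579 mod 5159 = 2070.

2070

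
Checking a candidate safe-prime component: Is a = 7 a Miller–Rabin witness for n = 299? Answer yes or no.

yes

n − 1 = 298 = 2^1 · 149, so s = 1 and d = 149.
By repeated squaring, 7^149 ≡ 180 (mod 299).
x_0 = 7^149 mod 299 = 180.
x_0 ∉ {1, 298} and s = 1, so 7 is a Miller–Rabin witness and 299 is composite.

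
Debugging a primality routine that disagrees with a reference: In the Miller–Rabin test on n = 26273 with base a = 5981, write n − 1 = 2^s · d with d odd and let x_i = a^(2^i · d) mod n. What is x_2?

3186

n − 1 = 26272 = 2^5 · 821, so s = 5 and d = 821.
Repeated squaring mod 26273: 5981^1 ≡ 5981, 5981^2 ≡ 14808, 5981^4 ≡ 2406, 5981^8 ≡ 8776, 5981^16 ≡ 12013, 5981^32 ≡ 20853, 5981^64 ≡ 3186, 5981^128 ≡ 9218, 5981^256 ≡ 4642, 5981^512 ≡ 4304.
821 = 512 + 256 + 32 + 16 + 4 + 1, so 5981^821 ≡ 4304·4642·20853·12013·2406·5981 ≡ 12013 (mod 26273).
x_0 = 12013.
x_1 = 12013^2 mod 26273 = 20853.
x_2 = 20853^2 mod 26273 = 3186.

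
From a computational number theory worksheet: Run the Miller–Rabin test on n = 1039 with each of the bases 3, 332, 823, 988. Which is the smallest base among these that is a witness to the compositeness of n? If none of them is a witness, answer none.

n − 1 = 1038 = 2^1 · 519, so s = 1 and d = 519.
Base 3: x_0 = 3^519 mod 1039 = 1038. x_0 = 1038 ≡ −1, so 3 is not a witness.
Base 332: x_0 = 332^519 mod 1039 = 1. x_0 = 1, so 332 is not a witness.
Base 823: x_0 = 823^519 mod 1039 = 1. x_0 = 1, so 823 is not a witness.
Base 988: x_0 = 988^519 mod 1039 = 1. x_0 = 1, so 988 is not a witness.
No listed base is a witness for 1039.

none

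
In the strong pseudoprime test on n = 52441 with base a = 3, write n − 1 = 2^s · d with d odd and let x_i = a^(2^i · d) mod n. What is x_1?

n − 1 = 52440 = 2^3 · 6555, so s = 3 and d = 6555.
Repeated squaring mod 52441: 3^1 ≡ 3, 3^2 ≡ 9, 3^4 ≡ 81, 3^8 ≡ 6561, 3^16 ≡ 45101, 3^32 ≡ 18693, 3^64 ≡ 13866, 3^128 ≡ 17250, 3^256 ≡ 12266, 3^512 ≡ 1527, 3^1024 ≡ 24325, 3^2048 ≡ 13822, 3^4096 ≡ 5121.
6555 = 4096 + 2048 + 256 + 128 + 16 + 8 + 2 + 1, so 3^6555 ≡ 5121·13822·12266·17250·45101·6561·9·3 ≡ 11909 (mod 52441).
x_0 = 11909.
x_1 = 11909^2 mod 52441 = 23817.

23817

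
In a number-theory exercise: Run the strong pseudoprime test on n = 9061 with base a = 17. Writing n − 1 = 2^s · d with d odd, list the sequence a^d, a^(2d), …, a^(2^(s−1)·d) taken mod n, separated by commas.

n − 1 = 9060 = 2^2 · 2265, so s = 2 and d = 2265.
x_0 = 17^2265 mod 9061 = 6902.
x_1 = 6902^2 mod 9061 = 3927.

6902, 3927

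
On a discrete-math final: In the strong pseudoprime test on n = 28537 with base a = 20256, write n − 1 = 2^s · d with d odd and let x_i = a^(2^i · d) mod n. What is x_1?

n − 1 = 28536 = 2^3 · 3567, so s = 3 and d = 3567.
x_0 = 20256^3567 mod 28537 = 1.
x_1 = 1^2 mod 28537 = 1.

1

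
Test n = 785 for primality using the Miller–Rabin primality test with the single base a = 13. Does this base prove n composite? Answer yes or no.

yes

n − 1 = 784 = 2^4 · 49, so s = 4 and d = 49.
Repeated squaring mod 785: 13^1 ≡ 13, 13^2 ≡ 169, 13^4 ≡ 301, 13^8 ≡ 326, 13^16 ≡ 301, 13^32 ≡ 326.
49 = 32 + 16 + 1, so 13^49 ≡ 326·301·13 ≡ 13 (mod 785).
x_0 = 13^49 mod 785 = 13.
x_0 is neither 1 nor 784, so continue squaring.
x_1 = 13^2 mod 785 = 169.
x_2 = 169^2 mod 785 = 301.
x_3 = 301^2 mod 785 = 326.
Reached i = s−1 = 3 without hitting −1: 13 is a Miller–Rabin witness and 785 is composite.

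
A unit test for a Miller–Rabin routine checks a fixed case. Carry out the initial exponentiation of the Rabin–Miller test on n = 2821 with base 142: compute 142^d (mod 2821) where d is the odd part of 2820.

n − 1 = 2820 = 2^2 · 705, so s = 2 and d = 705.
Repeated squaring mod 2821: 142^1 ≡ 142, 142^2 ≡ 417, 142^4 ≡ 1808, 142^8 ≡ 2146, 142^16 ≡ 1444, 142^32 ≡ 417, 142^64 ≡ 1808, 142^128 ≡ 2146, 142^256 ≡ 1444, 142^512 ≡ 417.
705 = 512 + 128 + 64 + 1, so 142^705 ≡ 417·2146·1808·142 ≡ 1520 (mod 2821).

1520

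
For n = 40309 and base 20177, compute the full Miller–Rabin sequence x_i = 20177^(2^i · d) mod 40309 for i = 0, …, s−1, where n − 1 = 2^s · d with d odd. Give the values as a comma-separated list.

n − 1 = 40308 = 2^2 · 10077, so s = 2 and d = 10077.
x_0 = 20177^10077 mod 40309 = 17143.
x_1 = 17143^2 mod 40309 = 29839.

17143, 29839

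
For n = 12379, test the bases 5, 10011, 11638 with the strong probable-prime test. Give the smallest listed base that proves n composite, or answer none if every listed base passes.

n − 1 = 12378 = 2^1 · 6189, so s = 1 and d = 6189.
Base 5: x_0 = 5^6189 mod 12379 = 1. x_0 = 1, so 5 is not a witness.
Base 10011: x_0 = 10011^6189 mod 12379 = 12378. x_0 = 12378 ≡ −1, so 10011 is not a witness.
Base 11638: x_0 = 11638^6189 mod 12379 = 1. x_0 = 1, so 11638 is not a witness.
No listed base is a witness for 12379.

none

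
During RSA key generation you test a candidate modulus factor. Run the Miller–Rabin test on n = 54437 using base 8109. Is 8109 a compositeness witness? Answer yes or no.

no

n − 1 = 54436 = 2^2 · 13609, so s = 2 and d = 13609.
Repeated squaring mod 54437: 8109^1 ≡ 8109, 8109^2 ≡ 50422, 8109^4 ≡ 6873, 8109^8 ≡ 41250, 8109^16 ≡ 25191, 8109^32 ≡ 14372, 8109^64 ≡ 20406, 8109^128 ≡ 16223, 8109^256 ≡ 37271, 8109^512 ≡ 4075, 8109^1024 ≡ 2340, 8109^2048 ≡ 31900, 8109^4096 ≡ 19159, 8109^8192 ≡ 53027.
13609 = 8192 + 4096 + 1024 + 256 + 32 + 8 + 1, so 8109^13609 ≡ 53027·19159·2340·37271·14372·41250·8109 ≡ 35342 (mod 54437).
x_0 = 8109^13609 mod 54437 = 35342.
x_0 is neither 1 nor 54436, so continue squaring.
x_1 = 35342^2 mod 54437 = 54436.
x_1 ≡ −1, so 8109 is not a witness.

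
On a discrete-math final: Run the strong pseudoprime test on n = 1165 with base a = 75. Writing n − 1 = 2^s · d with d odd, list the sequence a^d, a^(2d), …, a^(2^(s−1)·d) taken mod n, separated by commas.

850, 200

n − 1 = 1164 = 2^2 · 291, so s = 2 and d = 291.
x_0 = 75^291 mod 1165 = 850.
x_1 = 850^2 mod 1165 = 200.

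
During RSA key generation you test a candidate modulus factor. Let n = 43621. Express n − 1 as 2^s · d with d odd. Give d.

10905

Halving: 43620 → 21810 → 10905; 10905 is odd.
So 43620 = 2^2 · 10905.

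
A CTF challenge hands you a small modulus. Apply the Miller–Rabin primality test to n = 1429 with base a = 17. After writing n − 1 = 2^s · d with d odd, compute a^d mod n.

1428

n − 1 = 1428 = 2^2 · 357, so s = 2 and d = 357.
17^357 mod 1429 = 1428.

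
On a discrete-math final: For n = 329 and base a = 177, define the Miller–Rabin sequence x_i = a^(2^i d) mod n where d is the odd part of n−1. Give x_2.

32

n − 1 = 328 = 2^3 · 41, so s = 3 and d = 41.
Repeated squaring mod 329: 177^1 ≡ 177, 177^2 ≡ 74, 177^4 ≡ 212, 177^8 ≡ 200, 177^16 ≡ 191, 177^32 ≡ 291.
41 = 32 + 8 + 1, so 177^41 ≡ 291·200·177 ≡ 81 (mod 329).
x_0 = 81.
x_1 = 81^2 mod 329 = 310.
x_2 = 310^2 mod 329 = 32.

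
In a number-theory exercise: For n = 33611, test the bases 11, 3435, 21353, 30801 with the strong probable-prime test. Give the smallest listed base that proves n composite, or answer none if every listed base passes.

11

n − 1 = 33610 = 2^1 · 16805, so s = 1 and d = 16805.
Base 11: x_0 = 11^16805 mod 33611 = 26607. x_0 ∉ {1, 33610} and s = 1, so 11 is a Miller–Rabin witness and 33611 is composite.
Base 3435: x_0 = 3435^16805 mod 33611 = 25729. x_0 ∉ {1, 33610} and s = 1, so 3435 is a Miller–Rabin witness and 33611 is composite.
Base 21353: x_0 = 21353^16805 mod 33611 = 1890. x_0 ∉ {1, 33610} and s = 1, so 21353 is a Miller–Rabin witness and 33611 is composite.
Base 30801: x_0 = 30801^16805 mod 33611 = 4100. x_0 ∉ {1, 33610} and s = 1, so 30801 is a Miller–Rabin witness and 33611 is composite.
The smallest witness among the given bases is 11.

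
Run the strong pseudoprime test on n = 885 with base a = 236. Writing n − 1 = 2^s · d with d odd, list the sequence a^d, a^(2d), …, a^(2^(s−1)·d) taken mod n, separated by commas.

n − 1 = 884 = 2^2 · 221, so s = 2 and d = 221.
x_0 = 236^221 mod 885 = 236.
x_1 = 236^2 mod 885 = 826.

236, 826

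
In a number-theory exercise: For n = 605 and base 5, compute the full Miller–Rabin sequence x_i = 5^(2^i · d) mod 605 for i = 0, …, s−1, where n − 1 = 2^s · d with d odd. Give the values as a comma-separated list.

335, 300

n − 1 = 604 = 2^2 · 151, so s = 2 and d = 151.
x_0 = 5^151 mod 605 = 335.
x_1 = 335^2 mod 605 = 300.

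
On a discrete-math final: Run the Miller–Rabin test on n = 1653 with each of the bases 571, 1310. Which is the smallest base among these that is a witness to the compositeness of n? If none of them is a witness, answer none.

none

n − 1 = 1652 = 2^2 · 413, so s = 2 and d = 413.
Base 571: x_0 = 571^413 mod 1653 = 1. x_0 = 1, so 571 is not a witness.
Base 1310: x_0 = 1310^413 mod 1653 = 1652. x_0 = 1652 ≡ −1, so 1310 is not a witness.
No listed base is a witness for 1653.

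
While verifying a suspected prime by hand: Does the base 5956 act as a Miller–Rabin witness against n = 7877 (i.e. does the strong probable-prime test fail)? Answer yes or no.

n − 1 = 7876 = 2^2 · 1969, so s = 2 and d = 1969.
By repeated squaring, 5956^1969 ≡ 1 (mod 7877).
x_0 = 5956^1969 mod 7877 = 1.
x_0 = 1, so 5956 is not a witness.

no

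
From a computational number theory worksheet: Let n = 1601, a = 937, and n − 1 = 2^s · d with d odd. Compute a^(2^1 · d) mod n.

1432

n − 1 = 1600 = 2^6 · 25, so s = 6 and d = 25.
x_0 = 937^25 mod 1601 = 520.
x_1 = 520^2 mod 1601 = 1432.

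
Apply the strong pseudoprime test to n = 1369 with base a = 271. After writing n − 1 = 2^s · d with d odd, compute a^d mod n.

n − 1 = 1368 = 2^3 · 171, so s = 3 and d = 171.
271^171 mod 1369 = 704.

704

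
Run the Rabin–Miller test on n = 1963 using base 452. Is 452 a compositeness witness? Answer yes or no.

n − 1 = 1962 = 2^1 · 981, so s = 1 and d = 981.
Repeated squaring mod 1963: 452^1 ≡ 452, 452^2 ≡ 152, 452^4 ≡ 1511, 452^8 ≡ 152, 452^16 ≡ 1511, 452^32 ≡ 152, 452^64 ≡ 1511, 452^128 ≡ 152, 452^256 ≡ 1511, 452^512 ≡ 152.
981 = 512 + 256 + 128 + 64 + 16 + 4 + 1, so 452^981 ≡ 152·1511·152·1511·1511·1511·452 ≡ 1962 (mod 1963).
x_0 = 452^981 mod 1963 = 1962.
x_0 = 1962 ≡ −1, so 452 is not a witness.

no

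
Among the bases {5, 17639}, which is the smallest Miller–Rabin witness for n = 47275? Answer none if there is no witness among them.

5

n − 1 = 47274 = 2^1 · 23637, so s = 1 and d = 23637.
Base 5: x_0 = 5^23637 mod 47275 = 19500. x_0 ∉ {1, 47274} and s = 1, so 5 is a Miller–Rabin witness and 47275 is composite.
Base 17639: x_0 = 17639^23637 mod 47275 = 45229. x_0 ∉ {1, 47274} and s = 1, so 17639 is a Miller–Rabin witness and 47275 is composite.
The smallest witness among the given bases is 5.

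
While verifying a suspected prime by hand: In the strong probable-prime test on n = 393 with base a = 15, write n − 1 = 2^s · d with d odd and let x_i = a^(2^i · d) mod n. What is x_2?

15

n − 1 = 392 = 2^3 · 49, so s = 3 and d = 49.
x_0 = 15^49 mod 393 = 180.
x_1 = 180^2 mod 393 = 174.
x_2 = 174^2 mod 393 = 15.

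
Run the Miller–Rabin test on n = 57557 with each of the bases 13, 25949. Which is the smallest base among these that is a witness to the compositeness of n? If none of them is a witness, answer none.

n − 1 = 57556 = 2^2 · 14389, so s = 2 and d = 14389.
Base 13: x_0 = 13^14389 mod 57557 = 43384. x_0 is neither 1 nor 57556, so continue squaring. x_1 = 43384^2 mod 57557 = 57556. x_1 ≡ −1, so 13 is not a witness.
Base 25949: x_0 = 25949^14389 mod 57557 = 1. x_0 = 1, so 25949 is not a witness.
No listed base is a witness for 57557.

none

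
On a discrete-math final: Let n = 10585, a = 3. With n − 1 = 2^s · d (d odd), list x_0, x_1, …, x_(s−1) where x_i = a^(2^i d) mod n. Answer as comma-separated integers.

n − 1 = 10584 = 2^3 · 1323, so s = 3 and d = 1323.
x_0 = 3^1323 mod 10585 = 8422.
x_1 = 8422^2 mod 10585 = 10584.
x_2 = 10584^2 mod 10585 = 1.

8422, 10584, 1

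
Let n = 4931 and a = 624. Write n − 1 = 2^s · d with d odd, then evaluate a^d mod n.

n − 1 = 4930 = 2^1 · 2465, so s = 1 and d = 2465.
624^2465 mod 4931 = 1.

1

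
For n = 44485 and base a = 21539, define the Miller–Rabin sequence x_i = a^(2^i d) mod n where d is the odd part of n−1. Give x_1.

43246

n − 1 = 44484 = 2^2 · 11121, so s = 2 and d = 11121.
x_0 = 21539^11121 mod 44485 = 2884.
x_1 = 2884^2 mod 44485 = 43246.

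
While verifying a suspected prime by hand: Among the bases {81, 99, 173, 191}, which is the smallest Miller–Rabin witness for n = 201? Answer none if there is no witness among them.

n − 1 = 200 = 2^3 · 25, so s = 3 and d = 25.
Base 81: x_0 = 81^25 mod 201 = 198. x_0 is neither 1 nor 200, so continue squaring. x_1 = 198^2 mod 201 = 9. x_2 = 9^2 mod 201 = 81. Reached i = s−1 = 2 without hitting −1: 81 is a Miller–Rabin witness and 201 is composite.
Base 99: x_0 = 99^25 mod 201 = 78. x_0 is neither 1 nor 200, so continue squaring. x_1 = 78^2 mod 201 = 54. x_2 = 54^2 mod 201 = 102. Reached i = s−1 = 2 without hitting −1: 99 is a Miller–Rabin witness and 201 is composite.
Base 173: x_0 = 173^25 mod 201 = 17. x_0 is neither 1 nor 200, so continue squaring. x_1 = 17^2 mod 201 = 88. x_2 = 88^2 mod 201 = 106. Reached i = s−1 = 2 without hitting −1: 173 is a Miller–Rabin witness and 201 is composite.
Base 191: x_0 = 191^25 mod 201 = 185. x_0 is neither 1 nor 200, so continue squaring. x_1 = 185^2 mod 201 = 55. x_2 = 55^2 mod 201 = 10. Reached i = s−1 = 2 without hitting −1: 191 is a Miller–Rabin witness and 201 is composite.
The smallest witness among the given bases is 81.

81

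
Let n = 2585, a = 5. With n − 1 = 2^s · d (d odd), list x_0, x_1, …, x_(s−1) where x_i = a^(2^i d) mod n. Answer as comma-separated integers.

1885, 1435, 1565

n − 1 = 2584 = 2^3 · 323, so s = 3 and d = 323.
x_0 = 5^323 mod 2585 = 1885.
x_1 = 1885^2 mod 2585 = 1435.
x_2 = 1435^2 mod 2585 = 1565.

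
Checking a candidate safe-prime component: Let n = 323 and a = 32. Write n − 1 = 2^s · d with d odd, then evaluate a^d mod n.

117

n − 1 = 322 = 2^1 · 161, so s = 1 and d = 161.
32^161 mod 323 = 117.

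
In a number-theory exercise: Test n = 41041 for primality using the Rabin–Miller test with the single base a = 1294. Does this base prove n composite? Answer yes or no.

yes

n − 1 = 41040 = 2^4 · 2565, so s = 4 and d = 2565.
x_0 = 1294^2565 mod 41041 = 6313.
x_0 is neither 1 nor 41040, so continue squaring.
x_1 = 6313^2 mod 41041 = 3158.
x_2 = 3158^2 mod 41041 = 1.
x_2 = 1 but x_1 ≠ ±1, a nontrivial square root of 1 — 1294 is a witness and 41041 is composite.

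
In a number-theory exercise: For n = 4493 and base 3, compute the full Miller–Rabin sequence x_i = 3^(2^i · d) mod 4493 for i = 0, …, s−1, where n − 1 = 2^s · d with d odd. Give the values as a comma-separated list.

n − 1 = 4492 = 2^2 · 1123, so s = 2 and d = 1123.
x_0 = 3^1123 mod 4493 = 2280.
x_1 = 2280^2 mod 4493 = 4492.

2280, 4492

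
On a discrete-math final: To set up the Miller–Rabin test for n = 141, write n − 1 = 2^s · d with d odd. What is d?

35

Halving: 140 → 70 → 35; 35 is odd.
So 140 = 2^2 · 35.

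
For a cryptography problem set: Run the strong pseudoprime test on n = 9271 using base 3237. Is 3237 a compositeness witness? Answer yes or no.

yes

n − 1 = 9270 = 2^1 · 4635, so s = 1 and d = 4635.
x_0 = 3237^4635 mod 9271 = 9025.
x_0 ∉ {1, 9270} and s = 1, so 3237 is a Miller–Rabin witness and 9271 is composite.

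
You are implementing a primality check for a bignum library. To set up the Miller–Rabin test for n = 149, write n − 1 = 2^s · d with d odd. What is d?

37

Halving: 148 → 74 → 37; 37 is odd.
So 148 = 2^2 · 37.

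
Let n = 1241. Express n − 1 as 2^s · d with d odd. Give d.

Halving: 1240 → 620 → 310 → 155; 155 is odd.
So 1240 = 2^3 · 155.

155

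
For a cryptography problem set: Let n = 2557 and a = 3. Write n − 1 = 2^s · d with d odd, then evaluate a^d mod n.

n − 1 = 2556 = 2^2 · 639, so s = 2 and d = 639.
3^639 mod 2557 = 1.

1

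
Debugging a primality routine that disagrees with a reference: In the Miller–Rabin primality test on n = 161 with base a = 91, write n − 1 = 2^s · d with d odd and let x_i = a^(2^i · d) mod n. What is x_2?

n − 1 = 160 = 2^5 · 5, so s = 5 and d = 5.
x_0 = 91^5 mod 161 = 91.
x_1 = 91^2 mod 161 = 70.
x_2 = 70^2 mod 161 = 70.

70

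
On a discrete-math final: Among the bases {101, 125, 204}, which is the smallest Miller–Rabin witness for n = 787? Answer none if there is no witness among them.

none

n − 1 = 786 = 2^1 · 393, so s = 1 and d = 393.
Base 101: x_0 = 101^393 mod 787 = 1. x_0 = 1, so 101 is not a witness.
Base 125: x_0 = 125^393 mod 787 = 786. x_0 = 786 ≡ −1, so 125 is not a witness.
Base 204: x_0 = 204^393 mod 787 = 1. x_0 = 1, so 204 is not a witness.
No listed base is a witness for 787.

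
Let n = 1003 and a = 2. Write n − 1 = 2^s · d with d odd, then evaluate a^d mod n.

n − 1 = 1002 = 2^1 · 501, so s = 1 and d = 501.
2^501 mod 1003 = 865.

865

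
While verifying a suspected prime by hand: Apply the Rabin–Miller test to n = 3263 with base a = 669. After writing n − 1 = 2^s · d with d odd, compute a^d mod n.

n − 1 = 3262 = 2^1 · 1631, so s = 1 and d = 1631.
669^1631 mod 3263 = 2897.

2897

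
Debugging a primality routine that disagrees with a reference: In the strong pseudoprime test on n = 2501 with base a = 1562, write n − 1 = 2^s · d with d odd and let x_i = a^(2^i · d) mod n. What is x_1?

2256

n − 1 = 2500 = 2^2 · 625, so s = 2 and d = 625.
x_0 = 1562^625 mod 2501 = 1475.
x_1 = 1475^2 mod 2501 = 2256.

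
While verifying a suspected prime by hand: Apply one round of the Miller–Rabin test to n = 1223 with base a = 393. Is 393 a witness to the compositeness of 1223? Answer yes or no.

n − 1 = 1222 = 2^1 · 611, so s = 1 and d = 611.
x_0 = 393^611 mod 1223 = 1222.
x_0 = 1222 ≡ −1, so 393 is not a witness.

no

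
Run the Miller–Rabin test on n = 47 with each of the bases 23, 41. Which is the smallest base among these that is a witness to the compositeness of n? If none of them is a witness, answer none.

n − 1 = 46 = 2^1 · 23, so s = 1 and d = 23.
Base 23: x_0 = 23^23 mod 47 = 46. x_0 = 46 ≡ −1, so 23 is not a witness.
Base 41: x_0 = 41^23 mod 47 = 46. x_0 = 46 ≡ −1, so 41 is not a witness.
No listed base is a witness for 47.

none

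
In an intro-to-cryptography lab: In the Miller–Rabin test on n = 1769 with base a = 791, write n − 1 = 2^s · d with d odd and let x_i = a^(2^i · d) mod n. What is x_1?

676

n − 1 = 1768 = 2^3 · 221, so s = 3 and d = 221.
x_0 = 791^221 mod 1769 = 1621.
x_1 = 1621^2 mod 1769 = 676.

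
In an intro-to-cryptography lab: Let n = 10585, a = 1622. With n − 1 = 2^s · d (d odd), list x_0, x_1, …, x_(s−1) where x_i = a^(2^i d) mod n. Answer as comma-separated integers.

n − 1 = 10584 = 2^3 · 1323, so s = 3 and d = 1323.
x_0 = 1622^1323 mod 10585 = 8688.
x_1 = 8688^2 mod 10585 = 10294.
x_2 = 10294^2 mod 10585 = 1.

8688, 10294, 1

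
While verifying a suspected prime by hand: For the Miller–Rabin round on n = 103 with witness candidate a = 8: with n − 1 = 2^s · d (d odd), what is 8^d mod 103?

n − 1 = 102 = 2^1 · 51, so s = 1 and d = 51.
Repeated squaring mod 103: 8^1 ≡ 8, 8^2 ≡ 64, 8^4 ≡ 79, 8^8 ≡ 61, 8^16 ≡ 13, 8^32 ≡ 66.
51 = 32 + 16 + 2 + 1, so 8^51 ≡ 66·13·64·8 ≡ 1 (mod 103).

1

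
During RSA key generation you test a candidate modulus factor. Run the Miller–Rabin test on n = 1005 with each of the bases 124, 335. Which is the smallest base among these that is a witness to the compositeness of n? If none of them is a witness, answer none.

124

n − 1 = 1004 = 2^2 · 251, so s = 2 and d = 251.
Base 124: x_0 = 124^251 mod 1005 = 409. x_0 is neither 1 nor 1004, so continue squaring. x_1 = 409^2 mod 1005 = 451. Reached i = s−1 = 1 without hitting −1: 124 is a Miller–Rabin witness and 1005 is composite.
Base 335: x_0 = 335^251 mod 1005 = 335. x_0 is neither 1 nor 1004, so continue squaring. x_1 = 335^2 mod 1005 = 670. Reached i = s−1 = 1 without hitting −1: 335 is a Miller–Rabin witness and 1005 is composite.
The smallest witness among the given bases is 124.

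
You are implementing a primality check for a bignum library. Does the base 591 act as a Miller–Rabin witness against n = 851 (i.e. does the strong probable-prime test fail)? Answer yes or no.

n − 1 = 850 = 2^1 · 425, so s = 1 and d = 425.
x_0 = 591^425 mod 851 = 110.
x_0 ∉ {1, 850} and s = 1, so 591 is a Miller–Rabin witness and 851 is composite.

yes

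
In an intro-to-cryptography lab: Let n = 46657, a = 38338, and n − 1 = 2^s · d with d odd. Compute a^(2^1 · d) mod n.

17278

n − 1 = 46656 = 2^6 · 729, so s = 6 and d = 729.
Repeated squaring mod 46657: 38338^1 ≡ 38338, 38338^2 ≡ 13430, 38338^4 ≡ 35595, 38338^8 ≡ 33190, 38338^16 ≡ 4330, 38338^32 ≡ 39443, 38338^64 ≡ 19241, 38338^128 ≡ 39443, 38338^256 ≡ 19241, 38338^512 ≡ 39443.
729 = 512 + 128 + 64 + 16 + 8 + 1, so 38338^729 ≡ 39443·39443·19241·4330·33190·38338 ≡ 3706 (mod 46657).
x_0 = 3706.
x_1 = 3706^2 mod 46657 = 17278.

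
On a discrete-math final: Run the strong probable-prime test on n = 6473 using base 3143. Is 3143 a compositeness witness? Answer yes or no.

no

n − 1 = 6472 = 2^3 · 809, so s = 3 and d = 809.
x_0 = 3143^809 mod 6473 = 6472.
x_0 = 6472 ≡ −1, so 3143 is not a witness.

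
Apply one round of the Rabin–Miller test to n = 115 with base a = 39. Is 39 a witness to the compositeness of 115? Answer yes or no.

yes

n − 1 = 114 = 2^1 · 57, so s = 1 and d = 57.
x_0 = 39^57 mod 115 = 49.
x_0 ∉ {1, 114} and s = 1, so 39 is a Miller–Rabin witness and 115 is composite.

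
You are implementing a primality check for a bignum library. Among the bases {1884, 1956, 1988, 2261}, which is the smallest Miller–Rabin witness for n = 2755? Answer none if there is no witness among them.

n − 1 = 2754 = 2^1 · 1377, so s = 1 and d = 1377.
Base 1884: x_0 = 1884^1377 mod 2755 = 2754. x_0 = 2754 ≡ −1, so 1884 is not a witness.
Base 1956: x_0 = 1956^1377 mod 2755 = 151. x_0 ∉ {1, 2754} and s = 1, so 1956 is a Miller–Rabin witness and 2755 is composite.
Base 1988: x_0 = 1988^1377 mod 2755 = 2488. x_0 ∉ {1, 2754} and s = 1, so 1988 is a Miller–Rabin witness and 2755 is composite.
Base 2261: x_0 = 2261^1377 mod 2755 = 2261. x_0 ∉ {1, 2754} and s = 1, so 2261 is a Miller–Rabin witness and 2755 is composite.
The smallest witness among the given bases is 1956.

1956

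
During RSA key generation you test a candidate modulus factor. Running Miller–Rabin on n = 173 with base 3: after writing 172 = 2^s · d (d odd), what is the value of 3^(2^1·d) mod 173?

172

n − 1 = 172 = 2^2 · 43, so s = 2 and d = 43.
x_0 = 3^43 mod 173 = 93.
x_1 = 93^2 mod 173 = 172.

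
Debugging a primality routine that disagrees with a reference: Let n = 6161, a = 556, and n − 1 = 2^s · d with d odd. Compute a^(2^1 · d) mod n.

3552

n − 1 = 6160 = 2^4 · 385, so s = 4 and d = 385.
Repeated squaring mod 6161: 556^1 ≡ 556, 556^2 ≡ 1086, 556^4 ≡ 2645, 556^8 ≡ 3290, 556^16 ≡ 5384, 556^32 ≡ 6112, 556^64 ≡ 2401, 556^128 ≡ 4266, 556^256 ≡ 5323.
385 = 256 + 128 + 1, so 556^385 ≡ 5323·4266·556 ≡ 650 (mod 6161).
x_0 = 650.
x_1 = 650^2 mod 6161 = 3552.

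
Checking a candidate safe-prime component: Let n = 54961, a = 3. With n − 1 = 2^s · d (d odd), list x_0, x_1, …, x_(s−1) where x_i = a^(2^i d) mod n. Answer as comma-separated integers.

53557, 47581, 53010, 14092

n − 1 = 54960 = 2^4 · 3435, so s = 4 and d = 3435.
x_0 = 3^3435 mod 54961 = 53557.
x_1 = 53557^2 mod 54961 = 47581.
x_2 = 47581^2 mod 54961 = 53010.
x_3 = 53010^2 mod 54961 = 14092.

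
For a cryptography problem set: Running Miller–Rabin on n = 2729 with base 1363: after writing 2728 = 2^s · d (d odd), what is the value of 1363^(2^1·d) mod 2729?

1627

n − 1 = 2728 = 2^3 · 341, so s = 3 and d = 341.
x_0 = 1363^341 mod 2729 = 2663.
x_1 = 2663^2 mod 2729 = 1627.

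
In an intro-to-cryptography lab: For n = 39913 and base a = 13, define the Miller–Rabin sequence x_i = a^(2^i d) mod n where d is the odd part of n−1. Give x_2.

8638

n − 1 = 39912 = 2^3 · 4989, so s = 3 and d = 4989.
x_0 = 13^4989 mod 39913 = 17576.
x_1 = 17576^2 mod 39913 = 29069.
x_2 = 29069^2 mod 39913 = 8638.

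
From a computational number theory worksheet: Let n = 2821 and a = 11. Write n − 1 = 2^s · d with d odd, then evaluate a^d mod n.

n − 1 = 2820 = 2^2 · 705, so s = 2 and d = 705.
11^705 mod 2821 = 1828.

1828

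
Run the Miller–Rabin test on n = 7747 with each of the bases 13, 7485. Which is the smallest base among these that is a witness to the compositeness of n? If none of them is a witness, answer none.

13

n − 1 = 7746 = 2^1 · 3873, so s = 1 and d = 3873.
Base 13: x_0 = 13^3873 mod 7747 = 5613. x_0 ∉ {1, 7746} and s = 1, so 13 is a Miller–Rabin witness and 7747 is composite.
Base 7485: x_0 = 7485^3873 mod 7747 = 952. x_0 ∉ {1, 7746} and s = 1, so 7485 is a Miller–Rabin witness and 7747 is composite.
The smallest witness among the given bases is 13.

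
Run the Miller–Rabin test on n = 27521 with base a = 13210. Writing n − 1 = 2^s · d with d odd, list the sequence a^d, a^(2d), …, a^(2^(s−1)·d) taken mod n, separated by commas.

1411, 9409, 21745, 6724, 22694, 17163, 11306

n − 1 = 27520 = 2^7 · 215, so s = 7 and d = 215.
x_0 = 13210^215 mod 27521 = 1411.
x_1 = 1411^2 mod 27521 = 9409.
x_2 = 9409^2 mod 27521 = 21745.
x_3 = 21745^2 mod 27521 = 6724.
x_4 = 6724^2 mod 27521 = 22694.
x_5 = 22694^2 mod 27521 = 17163.
x_6 = 17163^2 mod 27521 = 11306.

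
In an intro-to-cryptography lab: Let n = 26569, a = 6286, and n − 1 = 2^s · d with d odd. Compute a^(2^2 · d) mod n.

18746

n − 1 = 26568 = 2^3 · 3321, so s = 3 and d = 3321.
x_0 = 6286^3321 mod 26569 = 1955.
x_1 = 1955^2 mod 26569 = 22658.
x_2 = 22658^2 mod 26569 = 18746.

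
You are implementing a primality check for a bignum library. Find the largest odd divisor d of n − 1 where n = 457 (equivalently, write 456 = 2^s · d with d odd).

57

Halving: 456 → 228 → 114 → 57; 57 is odd.
So 456 = 2^3 · 57.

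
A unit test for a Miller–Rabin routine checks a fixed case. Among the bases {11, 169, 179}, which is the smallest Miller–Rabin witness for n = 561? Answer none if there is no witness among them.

n − 1 = 560 = 2^4 · 35, so s = 4 and d = 35.
Base 11: x_0 = 11^35 mod 561 = 209. x_0 is neither 1 nor 560, so continue squaring. x_1 = 209^2 mod 561 = 484. x_2 = 484^2 mod 561 = 319. x_3 = 319^2 mod 561 = 220. Reached i = s−1 = 3 without hitting −1: 11 is a Miller–Rabin witness and 561 is composite.
Base 169: x_0 = 169^35 mod 561 = 67. x_0 is neither 1 nor 560, so continue squaring. x_1 = 67^2 mod 561 = 1. x_1 = 1 but x_0 ≠ ±1, a nontrivial square root of 1 — 169 is a witness and 561 is composite.
Base 179: x_0 = 179^35 mod 561 = 287. x_0 is neither 1 nor 560, so continue squaring. x_1 = 287^2 mod 561 = 463. x_2 = 463^2 mod 561 = 67. x_3 = 67^2 mod 561 = 1. x_3 = 1 but x_2 ≠ ±1, a nontrivial square root of 1 — 179 is a witness and 561 is composite.
The smallest witness among the given bases is 11.

11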